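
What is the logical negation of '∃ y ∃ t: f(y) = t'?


Negation flips each quantifier (∀↔∃) and negates the inner predicate.
¬(∃ y ∃ t: φ) = ∀ y ∀ t: ¬φ.

∀ y ∀ t: ¬(f(y) = t)


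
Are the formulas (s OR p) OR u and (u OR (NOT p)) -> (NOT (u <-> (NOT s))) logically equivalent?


Compare truth tables:
p | s | u | φ | ψ
-----------------
F | F | F | F | T
T | F | F | T | T
F | T | F | T | F
T | T | F | T | T
F | F | T | T | F
T | F | T | T | F
F | T | T | T | T
T | T | T | T | T
They differ at row 1 (p=F, s=F, u=F): φ=F but ψ=T.

No, they are not logically equivalent.


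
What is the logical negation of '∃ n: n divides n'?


¬(∀ x: φ) = ∃ x: ¬φ, and ¬(∃ x: φ) = ∀ x: ¬φ.
Apply to the existential statement.

∀ n: ¬(n divides n)


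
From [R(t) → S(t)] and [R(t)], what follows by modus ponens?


Modus ponens: from (P → Q) and P, infer Q.
P = 'R(t)' is asserted, and P → Q holds, so Q follows.

S(t).


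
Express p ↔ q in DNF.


Step 1: p ↔ q is true exactly when both agree: (p ∧ q) ∨ (¬p ∧ ¬q).

(p ∧ q) ∨ ((¬p) ∧ (¬q))


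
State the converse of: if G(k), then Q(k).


The converse of (P → Q) is (Q → P). It is not in general equivalent to the original.
Here P = 'G(k)' and Q = 'Q(k)'.

If Q(k), then G(k).


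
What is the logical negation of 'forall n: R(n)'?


¬(forall x: φ) = exists x: ¬φ, and ¬(exists x: φ) = forall x: ¬φ.
Apply to the universal statement.

exists n: ~(R(n))


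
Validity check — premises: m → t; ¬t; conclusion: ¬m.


This matches the form of modus tollens: the conclusion follows in every model of the premises.

Valid.


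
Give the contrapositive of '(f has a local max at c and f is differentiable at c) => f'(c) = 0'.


The contrapositive of (P → Q) is (¬Q → ¬P); it is logically equivalent to the original.
Here P = '(f has a local max at c and f is differentiable at c)' and Q = 'f'(c) = 0'.

If not (f'(c) = 0), then not ((f has a local max at c and f is differentiable at c)).


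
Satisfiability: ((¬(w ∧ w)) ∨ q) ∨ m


Search for a satisfying assignment over {m, q, w}.
Try m=F, q=F, w=F: the formula evaluates to T.
A satisfying assignment exists.

Satisfiable.


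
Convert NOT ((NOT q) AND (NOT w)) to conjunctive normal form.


Step 1: Apply De Morgan: ¬((¬q) ∧ (¬w)) = ¬(¬q) ∨ ¬(¬w).
Step 2: Eliminate any double negations (¬¬X = X).

q OR w


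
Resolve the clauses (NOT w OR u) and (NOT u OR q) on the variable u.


The clauses contain complementary literals u and NOTu.
Resolution eliminates this pair and disjoins the remaining literals (merging duplicates).

(NOT w OR q)


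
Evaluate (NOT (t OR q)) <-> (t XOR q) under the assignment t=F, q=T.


Substitute t=F, q=T:
t OR q = F OR T = T
NOT (t OR q) = F
t XOR q = F XOR T = T
(NOT (t OR q)) <-> (t XOR q) = F <-> T = F

F


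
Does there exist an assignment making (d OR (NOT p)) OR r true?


Search for a satisfying assignment over {d, p, r}.
Try d=F, p=F, r=F: the formula evaluates to T.
A satisfying assignment exists.

Satisfiable.


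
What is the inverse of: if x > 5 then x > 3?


The inverse of (P → Q) is (¬P → ¬Q). It is equivalent to the converse, not to the original.
Here P = 'x > 5' and Q = 'x > 3'.

If not (x > 5), then not (x > 3).


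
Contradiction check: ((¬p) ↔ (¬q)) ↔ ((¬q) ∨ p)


Truth table over {p, q}:
p | q | φ
---------
F | F | T
T | F | F
F | T | T
T | T | T
Satisfying assignment at row 1: p=F, q=F gives T.

No, it is not a contradiction.


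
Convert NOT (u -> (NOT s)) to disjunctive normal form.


Step 1: Rewrite implication then negate: ¬(¬u ∨ (¬s)) = u ∧ ¬(¬s).
Step 2: Eliminate any double negations (¬¬X = X).

u AND s


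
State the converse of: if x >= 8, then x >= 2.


The converse of (P → Q) is (Q → P). It is not in general equivalent to the original.
Here P = 'x >= 8' and Q = 'x >= 2'.

If x >= 2, then x >= 8.


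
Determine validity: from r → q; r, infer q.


This matches the form of modus ponens: the conclusion follows in every model of the premises.

Valid.


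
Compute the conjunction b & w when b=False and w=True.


Conjunction is true only when both operands are true.
Substitute: b=False, w=True.
False & True evaluates to False.

False


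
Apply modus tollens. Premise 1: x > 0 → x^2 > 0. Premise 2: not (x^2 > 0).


Modus tollens: from (P → Q) and ¬Q, infer ¬P.
Q = 'x^2 > 0' is denied; since P → Q, P must also fail.

Not (x > 0).


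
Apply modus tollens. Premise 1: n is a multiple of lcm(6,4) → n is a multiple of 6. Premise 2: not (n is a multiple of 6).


Modus tollens: from (P → Q) and ¬Q, infer ¬P.
Q = 'n is a multiple of 6' is denied; since P → Q, P must also fail.

Not (n is a multiple of lcm(6,4)).


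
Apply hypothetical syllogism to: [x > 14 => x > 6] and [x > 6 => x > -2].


Hypothetical syllogism: from (P → Q) and (Q → R), infer (P → R).
Chain the two implications through the shared middle term 'x > 6'.

x > 14 => x > -2


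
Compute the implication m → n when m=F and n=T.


Implication is false only when antecedent is true and consequent is false.
Substitute: m=F, n=T.
F → T evaluates to T.

T


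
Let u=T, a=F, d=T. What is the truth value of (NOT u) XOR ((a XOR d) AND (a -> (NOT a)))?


Substitute u=T, a=F, d=T:
NOT u = F
a XOR d = F XOR T = T
NOT a = T
a -> (NOT a) = F -> T = T
(a XOR d) AND (a -> (NOT a)) = T AND T = T
(NOT u) XOR ((a XOR d) AND (a -> (NOT a))) = F XOR T = T

T


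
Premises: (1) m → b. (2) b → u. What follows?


Hypothetical syllogism: from (P → Q) and (Q → R), infer (P → R).
Chain the two implications through the shared middle term 'b'.

m → u


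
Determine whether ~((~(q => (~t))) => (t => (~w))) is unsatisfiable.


Truth table over {q, t, w}:
q | t | w | φ
-------------
False | False | False | False
True | False | False | False
False | True | False | False
True | True | False | False
False | False | True | False
True | False | True | False
False | True | True | False
True | True | True | True
Satisfying assignment at row 8: q=True, t=True, w=True gives True.

No, it is not a contradiction.


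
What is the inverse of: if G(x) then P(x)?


The inverse of (P → Q) is (¬P → ¬Q). It is equivalent to the converse, not to the original.
Here P = 'G(x)' and Q = 'P(x)'.

If not (G(x)), then not (P(x)).


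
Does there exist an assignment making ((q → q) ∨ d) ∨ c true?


Search for a satisfying assignment over {c, d, q}.
Try c=F, d=F, q=F: the formula evaluates to T.
A satisfying assignment exists.

Satisfiable.


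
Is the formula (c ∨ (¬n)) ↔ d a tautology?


Build the truth table over {c, d, n}:
c | d | n | φ
-------------
F | F | F | F
T | F | F | F
F | T | F | T
T | T | F | T
F | F | T | T
T | F | T | F
F | T | T | F
T | T | T | T
Counterexample at row 1: with c=F, d=F, n=F, the formula is F.

No, it is not a tautology.


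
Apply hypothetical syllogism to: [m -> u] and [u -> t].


Hypothetical syllogism: from (P → Q) and (Q → R), infer (P → R).
Chain the two implications through the shared middle term 'u'.

m -> t


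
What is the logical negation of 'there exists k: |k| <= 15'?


¬(for all x: φ) = there exists x: ¬φ, and ¬(there exists x: φ) = for all x: ¬φ.
Apply to the existential statement.

for all k: NOT(|k| <= 15)


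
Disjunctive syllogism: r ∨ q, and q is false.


Disjunctive syllogism: from (P ∨ Q) and ¬P, infer Q.
One disjunct, 'q', is ruled out; the other must hold.

r


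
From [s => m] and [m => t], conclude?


Hypothetical syllogism: from (P → Q) and (Q → R), infer (P → R).
Chain the two implications through the shared middle term 'm'.

s => t


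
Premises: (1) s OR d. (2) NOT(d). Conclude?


Disjunctive syllogism: from (P ∨ Q) and ¬P, infer Q.
One disjunct, 'd', is ruled out; the other must hold.

s


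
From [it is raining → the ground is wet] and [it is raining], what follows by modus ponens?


Modus ponens: from (P → Q) and P, infer Q.
P = 'it is raining' is asserted, and P → Q holds, so Q follows.

the ground is wet.


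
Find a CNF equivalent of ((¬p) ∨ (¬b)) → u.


Step 1: Rewrite as ¬((¬p) ∨ (¬b)) ∨ u = (¬(¬p) ∧ ¬(¬b)) ∨ u.
Step 2: Distribute ∨ over ∧.
Step 3: Eliminate any double negations (¬¬X = X).

(p ∨ u) ∧ (b ∨ u)


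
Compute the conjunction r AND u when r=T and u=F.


Conjunction is true only when both operands are true.
Substitute: r=T, u=F.
T AND F evaluates to F.

F


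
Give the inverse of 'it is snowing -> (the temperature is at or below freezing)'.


The inverse of (P → Q) is (¬P → ¬Q). It is equivalent to the converse, not to the original.
Here P = 'it is snowing' and Q = '(the temperature is at or below freezing)'.

If not (it is snowing), then not ((the temperature is at or below freezing)).


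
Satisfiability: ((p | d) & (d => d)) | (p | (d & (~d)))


Search for a satisfying assignment over {d, p}.
Try d=True, p=False: the formula evaluates to True.
A satisfying assignment exists.

Satisfiable.


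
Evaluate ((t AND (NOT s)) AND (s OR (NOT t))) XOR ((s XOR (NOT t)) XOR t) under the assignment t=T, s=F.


Substitute t=T, s=F:
NOT s = T
t AND (NOT s) = T AND T = T
NOT t = F
s OR (NOT t) = F OR F = F
(t AND (NOT s)) AND (s OR (NOT t)) = T AND F = F
NOT t = F
s XOR (NOT t) = F XOR F = F
(s XOR (NOT t)) XOR t = F XOR T = T
((t AND (NOT s)) AND (s OR (NOT t))) XOR ((s XOR (NOT t)) XOR t) = F XOR T = T

T


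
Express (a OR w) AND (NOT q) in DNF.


Step 1: Distribute ∧ over ∨: (a ∨ w) ∧ (¬q) = (a ∧ (¬q)) ∨ (w ∧ (¬q)).

(a AND (NOT q)) OR (w AND (NOT q))


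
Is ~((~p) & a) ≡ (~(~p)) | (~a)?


Compare truth tables:
a | p | φ | ψ
-------------
False | False | True | True
True | False | False | False
False | True | True | True
True | True | True | True
The columns φ and ψ agree on every row.

Yes, they are logically equivalent.


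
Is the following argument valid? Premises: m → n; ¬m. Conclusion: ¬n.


This is denying the antecedent (fallacy). There exist truth assignments where the premises are all true but the conclusion is false.

Invalid.


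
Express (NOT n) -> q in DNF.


Step 1: Rewrite (¬n) → q as ¬(¬n) ∨ q.
Step 2: Eliminate any double negations (¬¬X = X).

n OR q


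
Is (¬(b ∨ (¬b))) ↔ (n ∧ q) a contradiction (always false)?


Truth table over {b, n, q}:
b | n | q | φ
-------------
F | F | F | T
T | F | F | T
F | T | F | T
T | T | F | T
F | F | T | T
T | F | T | T
F | T | T | F
T | T | T | F
Satisfying assignment at row 1: b=F, n=F, q=F gives T.

No, it is not a contradiction.


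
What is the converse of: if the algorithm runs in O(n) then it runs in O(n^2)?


The converse of (P → Q) is (Q → P). It is not in general equivalent to the original.
Here P = 'the algorithm runs in O(n)' and Q = 'it runs in O(n^2)'.

If it runs in O(n^2), then the algorithm runs in O(n).


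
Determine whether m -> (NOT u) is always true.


Build the truth table over {m, u}:
m | u | φ
---------
F | F | T
T | F | T
F | T | T
T | T | F
Counterexample at row 4: with m=T, u=T, the formula is F.

No, it is not a tautology.


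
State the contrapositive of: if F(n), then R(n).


The contrapositive of (P → Q) is (¬Q → ¬P); it is logically equivalent to the original.
Here P = 'F(n)' and Q = 'R(n)'.

If not (R(n)), then not (F(n)).


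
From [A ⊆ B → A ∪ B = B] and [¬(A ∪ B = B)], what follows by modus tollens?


Modus tollens: from (P → Q) and ¬Q, infer ¬P.
Q = 'A ∪ B = B' is denied; since P → Q, P must also fail.

Not (A ⊆ B).


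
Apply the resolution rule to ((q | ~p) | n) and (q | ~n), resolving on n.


The clauses contain complementary literals n and ~n.
Resolution eliminates this pair and disjoins the remaining literals (merging duplicates).

(q | ~p)


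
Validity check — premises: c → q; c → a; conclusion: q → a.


This is (no valid rule). There exist truth assignments where the premises are all true but the conclusion is false.

Invalid.


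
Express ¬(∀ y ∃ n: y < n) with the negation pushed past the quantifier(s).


Negation flips each quantifier (∀↔∃) and negates the inner predicate.
¬(∀ y ∃ n: φ) = ∃ y ∀ n: ¬φ.

∃ y ∀ n: ¬(y < n)


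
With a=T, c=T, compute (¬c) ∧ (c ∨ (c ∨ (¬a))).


Substitute a=T, c=T:
¬c = F
¬a = F
c ∨ (¬a) = T ∨ F = T
c ∨ (c ∨ (¬a)) = T ∨ T = T
(¬c) ∧ (c ∨ (c ∨ (¬a))) = F ∧ T = F

F


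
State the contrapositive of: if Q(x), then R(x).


The contrapositive of (P → Q) is (¬Q → ¬P); it is logically equivalent to the original.
Here P = 'Q(x)' and Q = 'R(x)'.

If not (R(x)), then not (Q(x)).


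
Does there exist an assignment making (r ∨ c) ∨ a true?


Search for a satisfying assignment over {a, c, r}.
Try a=T, c=F, r=F: the formula evaluates to T.
A satisfying assignment exists.

Satisfiable.


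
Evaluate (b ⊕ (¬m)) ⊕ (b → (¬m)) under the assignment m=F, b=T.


Substitute m=F, b=T:
¬m = T
b ⊕ (¬m) = T ⊕ T = F
¬m = T
b → (¬m) = T → T = T
(b ⊕ (¬m)) ⊕ (b → (¬m)) = F ⊕ T = T

T


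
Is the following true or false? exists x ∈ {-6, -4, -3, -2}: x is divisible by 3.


Evaluate the predicate on each element: -6:True, -4:False, -3:True, -2:False.
Witness x = -6 satisfies the predicate.

True


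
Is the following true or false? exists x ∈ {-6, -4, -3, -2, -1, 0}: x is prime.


Evaluate the predicate on each element: -6:False, -4:False, -3:False, -2:False, -1:False, 0:False.
No element satisfies the predicate.

False


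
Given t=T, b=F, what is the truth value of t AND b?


Conjunction is true only when both operands are true.
Substitute: t=T, b=F.
T AND F evaluates to F.

F


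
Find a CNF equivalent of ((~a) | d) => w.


Step 1: Rewrite as ¬((¬a) ∨ d) ∨ w = (¬(¬a) ∧ ¬d) ∨ w.
Step 2: Distribute ∨ over ∧.
Step 3: Eliminate any double negations (¬¬X = X).

(a | w) & ((~d) | w)


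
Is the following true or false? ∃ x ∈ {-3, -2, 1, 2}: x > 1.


Evaluate the predicate on each element: -3:F, -2:F, 1:F, 2:T.
Witness x = 2 satisfies the predicate.

T


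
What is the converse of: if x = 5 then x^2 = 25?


The converse of (P → Q) is (Q → P). It is not in general equivalent to the original.
Here P = 'x = 5' and Q = 'x^2 = 25'.

If x^2 = 25, then x = 5.


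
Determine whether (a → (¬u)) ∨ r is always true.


Build the truth table over {a, r, u}:
a | r | u | φ
-------------
F | F | F | T
T | F | F | T
F | T | F | T
T | T | F | T
F | F | T | T
T | F | T | F
F | T | T | T
T | T | T | T
Counterexample at row 6: with a=T, r=F, u=T, the formula is F.

No, it is not a tautology.


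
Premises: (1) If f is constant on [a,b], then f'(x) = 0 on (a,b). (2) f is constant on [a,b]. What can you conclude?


Modus ponens: from (P → Q) and P, infer Q.
P = 'f is constant on [a,b]' is asserted, and P → Q holds, so Q follows.

f'(x) = 0 on (a,b).


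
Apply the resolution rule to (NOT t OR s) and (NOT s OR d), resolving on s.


The clauses contain complementary literals s and NOTs.
Resolution eliminates this pair and disjoins the remaining literals (merging duplicates).

(NOT t OR d)


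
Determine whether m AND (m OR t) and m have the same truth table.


Compare truth tables:
m | t | φ | ψ
-------------
F | F | F | F
T | F | T | T
F | T | F | F
T | T | T | T
The columns φ and ψ agree on every row.

Yes, they are logically equivalent.


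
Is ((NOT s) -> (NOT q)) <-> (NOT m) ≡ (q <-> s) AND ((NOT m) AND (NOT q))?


Compare truth tables:
m | q | s | φ | ψ
-----------------
F | F | F | T | T
T | F | F | F | F
F | T | F | F | F
T | T | F | T | F
F | F | T | T | F
T | F | T | F | F
F | T | T | T | F
T | T | T | F | F
They differ at row 4 (m=T, q=T, s=F): φ=T but ψ=F.

No, they are not logically equivalent.


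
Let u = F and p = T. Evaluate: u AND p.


Conjunction is true only when both operands are true.
Substitute: u=F, p=T.
F AND T evaluates to F.

F


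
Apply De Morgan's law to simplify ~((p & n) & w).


De Morgan: the negation of a conjunction is the disjunction of the negations.
Distribute ~ across &, flipping it to |, and negate each literal.

((~p) | (~n)) | (~w)


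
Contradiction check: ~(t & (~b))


Truth table over {b, t}:
b | t | φ
---------
False | False | True
True | False | True
False | True | False
True | True | True
Satisfying assignment at row 1: b=False, t=False gives True.

No, it is not a contradiction.


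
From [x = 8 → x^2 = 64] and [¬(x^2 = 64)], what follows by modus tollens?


Modus tollens: from (P → Q) and ¬Q, infer ¬P.
Q = 'x^2 = 64' is denied; since P → Q, P must also fail.

Not (x = 8).


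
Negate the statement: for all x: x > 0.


¬(for all x: φ) = there exists x: ¬φ, and ¬(there exists x: φ) = for all x: ¬φ.
Apply to the universal statement.

there exists x: NOT(x > 0)


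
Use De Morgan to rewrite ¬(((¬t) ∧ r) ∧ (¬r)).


De Morgan: the negation of a conjunction is the disjunction of the negations.
Distribute ¬ across ∧, flipping it to ∨, and negate each literal.

(t ∨ (¬r)) ∨ r


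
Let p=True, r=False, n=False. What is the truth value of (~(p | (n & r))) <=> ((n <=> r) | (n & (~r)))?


Substitute p=True, r=False, n=False:
n & r = False & False = False
p | (n & r) = True | False = True
~(p | (n & r)) = False
n <=> r = False <=> False = True
~r = True
n & (~r) = False & True = False
(n <=> r) | (n & (~r)) = True | False = True
(~(p | (n & r))) <=> ((n <=> r) | (n & (~r))) = False <=> True = False

False


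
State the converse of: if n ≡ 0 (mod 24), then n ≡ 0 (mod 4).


The converse of (P → Q) is (Q → P). It is not in general equivalent to the original.
Here P = 'n ≡ 0 (mod 24)' and Q = 'n ≡ 0 (mod 4)'.

If n ≡ 0 (mod 4), then n ≡ 0 (mod 24).


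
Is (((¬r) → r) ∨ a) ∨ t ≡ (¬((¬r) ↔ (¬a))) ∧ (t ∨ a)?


Compare truth tables:
a | r | t | φ | ψ
-----------------
F | F | F | F | F
T | F | F | T | T
F | T | F | T | F
T | T | F | T | F
F | F | T | T | F
T | F | T | T | T
F | T | T | T | T
T | T | T | T | F
They differ at row 3 (a=F, r=T, t=F): φ=T but ψ=F.

No, they are not logically equivalent.


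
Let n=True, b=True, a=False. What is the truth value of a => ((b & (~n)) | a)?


Substitute n=True, b=True, a=False:
~n = False
b & (~n) = True & False = False
(b & (~n)) | a = False | False = False
a => ((b & (~n)) | a) = False => False = True

True


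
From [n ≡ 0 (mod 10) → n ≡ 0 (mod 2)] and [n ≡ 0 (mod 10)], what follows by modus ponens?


Modus ponens: from (P → Q) and P, infer Q.
P = 'n ≡ 0 (mod 10)' is asserted, and P → Q holds, so Q follows.

n ≡ 0 (mod 2).


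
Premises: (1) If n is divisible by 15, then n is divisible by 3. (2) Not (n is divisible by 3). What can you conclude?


Modus tollens: from (P → Q) and ¬Q, infer ¬P.
Q = 'n is divisible by 3' is denied; since P → Q, P must also fail.

Not (n is divisible by 15).


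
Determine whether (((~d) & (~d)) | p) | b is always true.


Build the truth table over {b, d, p}:
b | d | p | φ
-------------
False | False | False | True
True | False | False | True
False | True | False | False
True | True | False | True
False | False | True | True
True | False | True | True
False | True | True | True
True | True | True | True
Counterexample at row 3: with b=False, d=True, p=False, the formula is False.

No, it is not a tautology.


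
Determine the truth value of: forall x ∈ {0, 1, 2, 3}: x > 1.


Evaluate the predicate on each element: 0:False, 1:False, 2:True, 3:True.
Counterexample x = 0 fails the predicate.

False


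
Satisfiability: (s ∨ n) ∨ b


Search for a satisfying assignment over {b, n, s}.
Try b=T, n=F, s=F: the formula evaluates to T.
A satisfying assignment exists.

Satisfiable.


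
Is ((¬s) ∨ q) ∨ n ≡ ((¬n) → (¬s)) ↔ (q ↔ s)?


Compare truth tables:
n | q | s | φ | ψ
-----------------
F | F | F | T | T
T | F | F | T | T
F | T | F | T | F
T | T | F | T | F
F | F | T | F | T
T | F | T | T | F
F | T | T | T | F
T | T | T | T | T
They differ at row 3 (n=F, q=T, s=F): φ=T but ψ=F.

No, they are not logically equivalent.


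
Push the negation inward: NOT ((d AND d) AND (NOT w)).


De Morgan: the negation of a conjunction is the disjunction of the negations.
Distribute NOT across AND, flipping it to OR, and negate each literal.

((NOT d) OR (NOT d)) OR w


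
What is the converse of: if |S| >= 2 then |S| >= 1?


The converse of (P → Q) is (Q → P). It is not in general equivalent to the original.
Here P = '|S| >= 2' and Q = '|S| >= 1'.

If |S| >= 1, then |S| >= 2.


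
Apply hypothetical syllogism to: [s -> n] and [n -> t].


Hypothetical syllogism: from (P → Q) and (Q → R), infer (P → R).
Chain the two implications through the shared middle term 'n'.

s -> t


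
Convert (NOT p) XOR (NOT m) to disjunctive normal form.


Step 1: (¬p) ⊕ (¬m) is true exactly when they disagree: ((¬p) ∧ ¬(¬m)) ∨ (¬(¬p) ∧ (¬m)).
Step 2: Eliminate any double negations (¬¬X = X).

((NOT p) AND m) OR (p AND (NOT m))


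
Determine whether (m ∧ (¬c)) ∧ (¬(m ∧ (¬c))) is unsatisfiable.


Truth table over {c, m}:
c | m | φ
---------
F | F | F
T | F | F
F | T | F
T | T | F
Every row is false.

Yes, it is a contradiction.


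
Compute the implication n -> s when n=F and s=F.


Implication is false only when antecedent is true and consequent is false.
Substitute: n=F, s=F.
F -> F evaluates to T.

T


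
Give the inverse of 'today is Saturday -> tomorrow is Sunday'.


The inverse of (P → Q) is (¬P → ¬Q). It is equivalent to the converse, not to the original.
Here P = 'today is Saturday' and Q = 'tomorrow is Sunday'.

If not (today is Saturday), then not (tomorrow is Sunday).


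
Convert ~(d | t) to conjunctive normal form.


Step 1: Apply De Morgan: ¬(d ∨ t) = ¬d ∧ ¬t.

(~d) & (~t)


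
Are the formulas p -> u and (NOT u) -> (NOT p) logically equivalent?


Compare truth tables:
p | u | φ | ψ
-------------
F | F | T | T
T | F | F | F
F | T | T | T
T | T | T | T
The columns φ and ψ agree on every row.

Yes, they are logically equivalent.


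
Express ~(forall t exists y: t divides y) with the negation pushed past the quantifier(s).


Negation flips each quantifier (∀↔∃) and negates the inner predicate.
¬(forall t exists y: φ) = exists t forall y: ¬φ.

exists t forall y: ~(t divides y)


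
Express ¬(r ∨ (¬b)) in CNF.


Step 1: Apply De Morgan: ¬(r ∨ (¬b)) = ¬r ∧ ¬(¬b).
Step 2: Eliminate any double negations (¬¬X = X).

(¬r) ∧ b


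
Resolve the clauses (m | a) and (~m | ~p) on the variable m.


The clauses contain complementary literals m and ~m.
Resolution eliminates this pair and disjoins the remaining literals (merging duplicates).

(a | ~p)


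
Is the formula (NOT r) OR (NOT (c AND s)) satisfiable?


Search for a satisfying assignment over {c, r, s}.
Try c=F, r=F, s=F: the formula evaluates to T.
A satisfying assignment exists.

Satisfiable.


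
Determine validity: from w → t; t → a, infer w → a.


This matches the form of hypothetical syllogism: the conclusion follows in every model of the premises.

Valid.


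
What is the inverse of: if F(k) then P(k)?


The inverse of (P → Q) is (¬P → ¬Q). It is equivalent to the converse, not to the original.
Here P = 'F(k)' and Q = 'P(k)'.

If not (F(k)), then not (P(k)).


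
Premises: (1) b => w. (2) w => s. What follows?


Hypothetical syllogism: from (P → Q) and (Q → R), infer (P → R).
Chain the two implications through the shared middle term 'w'.

b => s


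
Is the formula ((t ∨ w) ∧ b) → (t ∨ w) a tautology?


Build the truth table over {b, t, w}:
b | t | w | φ
-------------
F | F | F | T
T | F | F | T
F | T | F | T
T | T | F | T
F | F | T | T
T | F | T | T
F | T | T | T
T | T | T | T
Every row evaluates to true.

Yes, it is a tautology.


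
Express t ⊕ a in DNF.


Step 1: t ⊕ a is true exactly when they disagree: (t ∧ ¬a) ∨ (¬t ∧ a).

(t ∧ (¬a)) ∨ ((¬t) ∧ a)


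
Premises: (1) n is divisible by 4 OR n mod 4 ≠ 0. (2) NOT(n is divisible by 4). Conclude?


Disjunctive syllogism: from (P ∨ Q) and ¬P, infer Q.
One disjunct, 'n is divisible by 4', is ruled out; the other must hold.

n mod 4 ≠ 0


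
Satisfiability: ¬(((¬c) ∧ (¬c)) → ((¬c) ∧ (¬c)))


Check all 2 assignments over {c}:
c | φ
-----
F | F
T | F
No assignment makes the formula true.

Unsatisfiable.


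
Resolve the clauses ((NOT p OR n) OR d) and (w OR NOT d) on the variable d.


The clauses contain complementary literals d and NOTd.
Resolution eliminates this pair and disjoins the remaining literals (merging duplicates).

((NOT p OR n) OR w)


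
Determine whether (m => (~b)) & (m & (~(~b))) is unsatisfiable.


Truth table over {b, m}:
b | m | φ
---------
False | False | False
True | False | False
False | True | False
True | True | False
Every row is false.

Yes, it is a contradiction.


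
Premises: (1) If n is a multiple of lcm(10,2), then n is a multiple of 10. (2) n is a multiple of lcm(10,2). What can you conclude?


Modus ponens: from (P → Q) and P, infer Q.
P = 'n is a multiple of lcm(10,2)' is asserted, and P → Q holds, so Q follows.

n is a multiple of 10.


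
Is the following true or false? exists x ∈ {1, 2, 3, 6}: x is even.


Evaluate the predicate on each element: 1:False, 2:True, 3:False, 6:True.
Witness x = 2 satisfies the predicate.

True


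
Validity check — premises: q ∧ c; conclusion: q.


This matches the form of conjunction elimination: the conclusion follows in every model of the premises.

Valid.


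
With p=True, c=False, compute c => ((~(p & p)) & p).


Substitute p=True, c=False:
p & p = True & True = True
~(p & p) = False
(~(p & p)) & p = False & True = False
c => ((~(p & p)) & p) = False => False = True

True


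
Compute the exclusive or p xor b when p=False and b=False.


Exclusive or is true when exactly one operand is true.
Substitute: p=False, b=False.
False xor False evaluates to False.

False


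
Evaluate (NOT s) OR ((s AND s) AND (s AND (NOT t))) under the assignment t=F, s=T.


Substitute t=F, s=T:
NOT s = F
s AND s = T AND T = T
NOT t = T
s AND (NOT t) = T AND T = T
(s AND s) AND (s AND (NOT t)) = T AND T = T
(NOT s) OR ((s AND s) AND (s AND (NOT t))) = F OR T = T

T


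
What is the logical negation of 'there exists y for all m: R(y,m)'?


Negation flips each quantifier (∀↔∃) and negates the inner predicate.
¬(there exists y for all m: φ) = for all y there exists m: ¬φ.

for all y there exists m: NOT(R(y,m))


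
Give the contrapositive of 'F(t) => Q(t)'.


The contrapositive of (P → Q) is (¬Q → ¬P); it is logically equivalent to the original.
Here P = 'F(t)' and Q = 'Q(t)'.

If not (Q(t)), then not (F(t)).


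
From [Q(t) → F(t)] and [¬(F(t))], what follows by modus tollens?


Modus tollens: from (P → Q) and ¬Q, infer ¬P.
Q = 'F(t)' is denied; since P → Q, P must also fail.

Not (Q(t)).


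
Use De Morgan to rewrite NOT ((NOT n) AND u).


De Morgan: the negation of a conjunction is the disjunction of the negations.
Distribute NOT across AND, flipping it to OR, and negate each literal.

n OR (NOT u)


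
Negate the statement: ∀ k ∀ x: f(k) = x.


Negation flips each quantifier (∀↔∃) and negates the inner predicate.
¬(∀ k ∀ x: φ) = ∃ k ∃ x: ¬φ.

∃ k ∃ x: ¬(f(k) = x)


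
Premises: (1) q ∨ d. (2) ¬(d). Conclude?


Disjunctive syllogism: from (P ∨ Q) and ¬P, infer Q.
One disjunct, 'd', is ruled out; the other must hold.

q


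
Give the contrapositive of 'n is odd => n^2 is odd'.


The contrapositive of (P → Q) is (¬Q → ¬P); it is logically equivalent to the original.
Here P = 'n is odd' and Q = 'n^2 is odd'.

If not (n^2 is odd), then not (n is odd).


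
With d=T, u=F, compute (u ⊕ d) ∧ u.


Substitute d=T, u=F:
u ⊕ d = F ⊕ T = T
(u ⊕ d) ∧ u = T ∧ F = F

F


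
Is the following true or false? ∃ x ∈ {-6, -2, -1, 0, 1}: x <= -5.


Evaluate the predicate on each element: -6:T, -2:F, -1:F, 0:F, 1:F.
Witness x = -6 satisfies the predicate.

T


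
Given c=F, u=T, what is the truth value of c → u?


Implication is false only when antecedent is true and consequent is false.
Substitute: c=F, u=T.
F → T evaluates to T.

T


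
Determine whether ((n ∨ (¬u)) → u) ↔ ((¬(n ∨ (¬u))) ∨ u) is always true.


Build the truth table over {n, u}:
n | u | φ
---------
F | F | T
T | F | T
F | T | T
T | T | T
Every row evaluates to true.

Yes, it is a tautology.


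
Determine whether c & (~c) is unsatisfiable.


Truth table over {c}:
c | φ
-----
False | False
True | False
Every row is false.

Yes, it is a contradiction.


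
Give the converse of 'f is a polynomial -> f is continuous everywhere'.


The converse of (P → Q) is (Q → P). It is not in general equivalent to the original.
Here P = 'f is a polynomial' and Q = 'f is continuous everywhere'.

If f is continuous everywhere, then f is a polynomial.


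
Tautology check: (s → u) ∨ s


Build the truth table over {s, u}:
s | u | φ
---------
F | F | T
T | F | T
F | T | T
T | T | T
Every row evaluates to true.

Yes, it is a tautology.


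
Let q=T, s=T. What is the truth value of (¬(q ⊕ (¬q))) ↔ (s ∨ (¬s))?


Substitute q=T, s=T:
¬q = F
q ⊕ (¬q) = T ⊕ F = T
¬(q ⊕ (¬q)) = F
¬s = F
s ∨ (¬s) = T ∨ F = T
(¬(q ⊕ (¬q))) ↔ (s ∨ (¬s)) = F ↔ T = F

F


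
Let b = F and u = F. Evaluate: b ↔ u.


Biconditional is true when both operands have the same truth value.
Substitute: b=F, u=F.
F ↔ F evaluates to T.

T


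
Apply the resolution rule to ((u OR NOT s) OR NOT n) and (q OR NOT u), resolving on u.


The clauses contain complementary literals u and NOTu.
Resolution eliminates this pair and disjoins the remaining literals (merging duplicates).

((NOT n OR NOT s) OR q)


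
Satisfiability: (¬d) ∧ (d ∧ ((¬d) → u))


Check all 4 assignments over {d, u}:
d | u | φ
---------
F | F | F
T | F | F
F | T | F
T | T | F
No assignment makes the formula true.

Unsatisfiable.


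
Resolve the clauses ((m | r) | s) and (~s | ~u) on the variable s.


The clauses contain complementary literals s and ~s.
Resolution eliminates this pair and disjoins the remaining literals (merging duplicates).

((m | r) | ~u)


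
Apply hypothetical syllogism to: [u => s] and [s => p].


Hypothetical syllogism: from (P → Q) and (Q → R), infer (P → R).
Chain the two implications through the shared middle term 's'.

u => p


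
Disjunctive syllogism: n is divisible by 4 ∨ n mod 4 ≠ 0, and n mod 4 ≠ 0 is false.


Disjunctive syllogism: from (P ∨ Q) and ¬P, infer Q.
One disjunct, 'n mod 4 ≠ 0', is ruled out; the other must hold.

n is divisible by 4


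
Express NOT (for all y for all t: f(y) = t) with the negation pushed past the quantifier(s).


Negation flips each quantifier (∀↔∃) and negates the inner predicate.
¬(for all y for all t: φ) = there exists y there exists t: ¬φ.

there exists y there exists t: NOT(f(y) = t)


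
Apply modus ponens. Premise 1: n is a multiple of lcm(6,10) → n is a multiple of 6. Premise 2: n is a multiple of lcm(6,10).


Modus ponens: from (P → Q) and P, infer Q.
P = 'n is a multiple of lcm(6,10)' is asserted, and P → Q holds, so Q follows.

n is a multiple of 6.


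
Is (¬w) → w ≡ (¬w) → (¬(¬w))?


Compare truth tables:
w | φ | ψ
---------
F | F | F
T | T | T
The columns φ and ψ agree on every row.

Yes, they are logically equivalent.


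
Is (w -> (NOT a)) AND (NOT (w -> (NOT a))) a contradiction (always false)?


Truth table over {a, w}:
a | w | φ
---------
F | F | F
T | F | F
F | T | F
T | T | F
Every row is false.

Yes, it is a contradiction.


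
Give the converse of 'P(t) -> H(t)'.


The converse of (P → Q) is (Q → P). It is not in general equivalent to the original.
Here P = 'P(t)' and Q = 'H(t)'.

If H(t), then P(t).


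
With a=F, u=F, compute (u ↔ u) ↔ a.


Substitute a=F, u=F:
u ↔ u = F ↔ F = T
(u ↔ u) ↔ a = T ↔ F = F

F


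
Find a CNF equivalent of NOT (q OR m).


Step 1: Apply De Morgan: ¬(q ∨ m) = ¬q ∧ ¬m.

(NOT q) AND (NOT m)


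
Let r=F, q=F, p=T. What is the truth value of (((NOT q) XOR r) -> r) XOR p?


Substitute r=F, q=F, p=T:
NOT q = T
(NOT q) XOR r = T XOR F = T
((NOT q) XOR r) -> r = T -> F = F
(((NOT q) XOR r) -> r) XOR p = F XOR T = T

T


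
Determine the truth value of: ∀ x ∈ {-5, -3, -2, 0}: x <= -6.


Evaluate the predicate on each element: -5:F, -3:F, -2:F, 0:F.
Counterexample x = -5 fails the predicate.

F


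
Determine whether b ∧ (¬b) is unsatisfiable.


Truth table over {b}:
b | φ
-----
F | F
T | F
Every row is false.

Yes, it is a contradiction.


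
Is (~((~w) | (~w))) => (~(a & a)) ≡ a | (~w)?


Compare truth tables:
a | w | φ | ψ
-------------
False | False | True | True
True | False | True | True
False | True | True | False
True | True | False | True
They differ at row 3 (a=False, w=True): φ=True but ψ=False.

No, they are not logically equivalent.


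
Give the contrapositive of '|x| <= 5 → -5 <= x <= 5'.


The contrapositive of (P → Q) is (¬Q → ¬P); it is logically equivalent to the original.
Here P = '|x| <= 5' and Q = '-5 <= x <= 5'.

If not (-5 <= x <= 5), then not (|x| <= 5).


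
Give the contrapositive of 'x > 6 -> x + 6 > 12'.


The contrapositive of (P → Q) is (¬Q → ¬P); it is logically equivalent to the original.
Here P = 'x > 6' and Q = 'x + 6 > 12'.

If not (x + 6 > 12), then not (x > 6).


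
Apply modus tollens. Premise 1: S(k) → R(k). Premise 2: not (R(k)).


Modus tollens: from (P → Q) and ¬Q, infer ¬P.
Q = 'R(k)' is denied; since P → Q, P must also fail.

Not (S(k)).


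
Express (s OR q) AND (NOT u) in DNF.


Step 1: Distribute ∧ over ∨: (s ∨ q) ∧ (¬u) = (s ∧ (¬u)) ∨ (q ∧ (¬u)).

(s AND (NOT u)) OR (q AND (NOT u))


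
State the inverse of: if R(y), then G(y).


The inverse of (P → Q) is (¬P → ¬Q). It is equivalent to the converse, not to the original.
Here P = 'R(y)' and Q = 'G(y)'.

If not (R(y)), then not (G(y)).


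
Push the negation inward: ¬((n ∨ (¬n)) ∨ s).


De Morgan: the negation of a disjunction is the conjunction of the negations.
Distribute ¬ across ∨, flipping it to ∧, and negate each literal.

((¬n) ∧ n) ∧ (¬s)


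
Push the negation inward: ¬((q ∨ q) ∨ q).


De Morgan: the negation of a disjunction is the conjunction of the negations.
Distribute ¬ across ∨, flipping it to ∧, and negate each literal.

((¬q) ∧ (¬q)) ∧ (¬q)


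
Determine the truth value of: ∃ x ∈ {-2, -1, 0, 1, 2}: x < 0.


Evaluate the predicate on each element: -2:T, -1:T, 0:F, 1:F, 2:F.
Witness x = -2 satisfies the predicate.

T


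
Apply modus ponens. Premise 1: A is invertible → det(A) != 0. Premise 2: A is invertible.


Modus ponens: from (P → Q) and P, infer Q.
P = 'A is invertible' is asserted, and P → Q holds, so Q follows.

det(A) != 0.


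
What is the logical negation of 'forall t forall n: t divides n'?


Negation flips each quantifier (∀↔∃) and negates the inner predicate.
¬(forall t forall n: φ) = exists t exists n: ¬φ.

exists t exists n: ~(t divides n)


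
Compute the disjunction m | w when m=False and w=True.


Disjunction is false only when both operands are false.
Substitute: m=False, w=True.
False | True evaluates to True.

True


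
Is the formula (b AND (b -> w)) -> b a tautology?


Build the truth table over {b, w}:
b | w | φ
---------
F | F | T
T | F | T
F | T | T
T | T | T
Every row evaluates to true.

Yes, it is a tautology.


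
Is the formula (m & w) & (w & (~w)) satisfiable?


Check all 4 assignments over {m, w}:
m | w | φ
---------
False | False | False
True | False | False
False | True | False
True | True | False
No assignment makes the formula true.

Unsatisfiable.


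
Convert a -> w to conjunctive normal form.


Step 1: Rewrite a → w as ¬a ∨ w.

(NOT a) OR w


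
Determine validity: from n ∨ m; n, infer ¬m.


This is affirming a disjunct (fallacy). There exist truth assignments where the premises are all true but the conclusion is false.

Invalid.


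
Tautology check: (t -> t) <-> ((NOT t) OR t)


Build the truth table over {t}:
t | φ
-----
F | T
T | T
Every row evaluates to true.

Yes, it is a tautology.


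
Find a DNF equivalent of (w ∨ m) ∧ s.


Step 1: Distribute ∧ over ∨: (w ∨ m) ∧ s = (w ∧ s) ∨ (m ∧ s).

(w ∧ s) ∨ (m ∧ s)


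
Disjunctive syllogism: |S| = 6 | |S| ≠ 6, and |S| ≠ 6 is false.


Disjunctive syllogism: from (P ∨ Q) and ¬P, infer Q.
One disjunct, '|S| ≠ 6', is ruled out; the other must hold.

|S| = 6


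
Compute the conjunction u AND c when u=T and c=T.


Conjunction is true only when both operands are true.
Substitute: u=T, c=T.
T AND T evaluates to T.

T


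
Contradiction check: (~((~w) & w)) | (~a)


Truth table over {a, w}:
a | w | φ
---------
False | False | True
True | False | True
False | True | True
True | True | True
Satisfying assignment at row 1: a=False, w=False gives True.

No, it is not a contradiction.


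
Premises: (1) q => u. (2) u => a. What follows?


Hypothetical syllogism: from (P → Q) and (Q → R), infer (P → R).
Chain the two implications through the shared middle term 'u'.

q => a


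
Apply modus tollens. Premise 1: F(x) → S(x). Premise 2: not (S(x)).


Modus tollens: from (P → Q) and ¬Q, infer ¬P.
Q = 'S(x)' is denied; since P → Q, P must also fail.

Not (F(x)).


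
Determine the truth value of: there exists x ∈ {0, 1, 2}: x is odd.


Evaluate the predicate on each element: 0:F, 1:T, 2:F.
Witness x = 1 satisfies the predicate.

T


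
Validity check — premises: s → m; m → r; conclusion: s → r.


This matches the form of hypothetical syllogism: the conclusion follows in every model of the premises.

Valid.


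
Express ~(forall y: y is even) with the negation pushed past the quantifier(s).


¬(forall x: φ) = exists x: ¬φ, and ¬(exists x: φ) = forall x: ¬φ.
Apply to the universal statement.

exists y: ~(y is even)


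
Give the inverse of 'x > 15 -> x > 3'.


The inverse of (P → Q) is (¬P → ¬Q). It is equivalent to the converse, not to the original.
Here P = 'x > 15' and Q = 'x > 3'.

If not (x > 15), then not (x > 3).


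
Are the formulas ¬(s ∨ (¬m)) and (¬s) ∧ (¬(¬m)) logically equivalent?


Compare truth tables:
m | s | φ | ψ
-------------
F | F | F | F
T | F | T | T
F | T | F | F
T | T | F | F
The columns φ and ψ agree on every row.

Yes, they are logically equivalent.


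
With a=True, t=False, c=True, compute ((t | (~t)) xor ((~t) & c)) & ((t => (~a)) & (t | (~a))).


Substitute a=True, t=False, c=True:
… (earlier sub-steps elided)
t | (~t) = False | True = True
~t = True
(~t) & c = True & True = True
(t | (~t)) xor ((~t) & c) = True xor True = False
~a = False
t => (~a) = False => False = True
~a = False
t | (~a) = False | False = False
(t => (~a)) & (t | (~a)) = True & False = False
((t | (~t)) xor ((~t) & c)) & ((t => (~a)) & (t | (~a))) = False & False = False

False
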